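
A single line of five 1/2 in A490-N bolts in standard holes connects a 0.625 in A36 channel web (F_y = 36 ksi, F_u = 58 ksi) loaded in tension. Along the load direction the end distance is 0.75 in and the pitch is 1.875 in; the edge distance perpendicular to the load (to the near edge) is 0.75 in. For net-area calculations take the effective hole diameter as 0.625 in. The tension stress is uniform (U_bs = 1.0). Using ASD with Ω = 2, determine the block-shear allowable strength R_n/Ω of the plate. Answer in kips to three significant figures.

Shear plane L_v = 0.75 + 4·1.875 = 8.25 in; A_gv = 8.25 × 0.625 = 5.156 in².
A_nv = (8.25 − 4.5·0.625) × 0.625 = 3.398 in².
A_nt = (0.75 − 0.5·0.625) × 0.625 = 0.2734 in².
0.6 F_u A_nv = 118.3 kips; 0.6 F_y A_gv = 111.4 kips → shear yielding governs the shear term.
R_n = 111.4 + 1.0 × 58 × 0.2734 = 127.2 kips.
Allowable strength R_n/Ω = 127.2 / 2 = 63.6 kips.

63.6 kips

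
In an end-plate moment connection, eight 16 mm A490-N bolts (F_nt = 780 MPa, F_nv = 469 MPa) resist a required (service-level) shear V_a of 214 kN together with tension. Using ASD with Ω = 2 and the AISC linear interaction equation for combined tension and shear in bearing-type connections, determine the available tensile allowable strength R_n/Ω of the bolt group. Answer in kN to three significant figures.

A_b = π·16²/4 = 201.1 mm²; f_rv = 214 × 1000 / (8 × 201.1) = 133 MPa.
F'_nt = 1.3 F_nt − (Ω F_nt / F_nv) f_rv = 1.3·780 − (2·780/469)·133 = 571.5 MPa, capped at F_nt → F'_nt = 571.5 MPa.
R_n = F'_nt · A_b · n = 571.5 × 201.1 × 8 / 1000 = 919.2 kN.
Allowable strength R_n/Ω = 919.2 / 2 = 460 kN.

460 kN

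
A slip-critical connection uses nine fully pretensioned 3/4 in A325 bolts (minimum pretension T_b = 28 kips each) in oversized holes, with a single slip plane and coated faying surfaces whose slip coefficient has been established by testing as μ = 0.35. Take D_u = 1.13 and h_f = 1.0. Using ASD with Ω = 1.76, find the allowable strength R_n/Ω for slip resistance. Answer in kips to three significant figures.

R_n = μ · D_u · h_f · T_b · n_s · n_b = 0.35 × 1.13 × 1.0 × 28 × 1 × 9 = 99.67 kips.
Allowable strength R_n/Ω = 99.67 / 1.76 = 56.6 kips.

56.6 kips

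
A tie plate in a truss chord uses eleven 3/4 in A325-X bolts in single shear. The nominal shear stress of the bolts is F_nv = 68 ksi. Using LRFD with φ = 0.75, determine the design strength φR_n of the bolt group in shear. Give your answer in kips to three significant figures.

A_b = π × 0.75² / 4 = 0.4418 in².
R_n = F_nv · A_b · n · n_s = 68 × 0.4418 × 11 × 1 = 330.5 kips.
Design strength φR_n = 0.75 × 330.5 = 248 kips.

248 kips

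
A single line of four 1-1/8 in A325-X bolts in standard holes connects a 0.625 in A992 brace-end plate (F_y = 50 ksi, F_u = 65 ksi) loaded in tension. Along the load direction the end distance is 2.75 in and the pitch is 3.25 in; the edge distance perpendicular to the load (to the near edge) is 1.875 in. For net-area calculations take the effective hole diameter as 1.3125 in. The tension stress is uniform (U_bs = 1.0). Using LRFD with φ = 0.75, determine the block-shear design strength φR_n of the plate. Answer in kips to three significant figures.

182 kips

Shear plane L_v = 2.75 + 3·3.25 = 12.5 in; A_gv = 12.5 × 0.625 = 7.812 in².
A_nv = (12.5 − 3.5·1.3125) × 0.625 = 4.941 in².
A_nt = (1.875 − 0.5·1.3125) × 0.625 = 0.7617 in².
0.6 F_u A_nv = 192.7 kips; 0.6 F_y A_gv = 234.4 kips → shear rupture governs the shear term.
R_n = 192.7 + 1.0 × 65 × 0.7617 = 242.2 kips.
Design strength φR_n = 0.75 × 242.2 = 182 kips.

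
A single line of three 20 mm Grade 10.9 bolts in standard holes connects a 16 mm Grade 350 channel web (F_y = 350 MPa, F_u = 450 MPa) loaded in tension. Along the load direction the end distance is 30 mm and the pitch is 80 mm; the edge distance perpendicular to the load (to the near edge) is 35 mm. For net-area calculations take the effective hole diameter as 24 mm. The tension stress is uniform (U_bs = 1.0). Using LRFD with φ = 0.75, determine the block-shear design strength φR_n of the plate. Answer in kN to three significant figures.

Shear plane L_v = 30 + 2·80 = 190 mm; A_gv = 190 × 16 = 3040 mm².
A_nv = (190 − 2.5·24) × 16 = 2080 mm².
A_nt = (35 − 0.5·24) × 16 = 368 mm².
0.6 F_u A_nv = 561.6 kN; 0.6 F_y A_gv = 638.4 kN → shear rupture governs the shear term.
R_n = 561.6 + 1.0 × 450 × 368 / 1000 = 727.2 kN.
Design strength φR_n = 0.75 × 727.2 = 545 kN.

545 kN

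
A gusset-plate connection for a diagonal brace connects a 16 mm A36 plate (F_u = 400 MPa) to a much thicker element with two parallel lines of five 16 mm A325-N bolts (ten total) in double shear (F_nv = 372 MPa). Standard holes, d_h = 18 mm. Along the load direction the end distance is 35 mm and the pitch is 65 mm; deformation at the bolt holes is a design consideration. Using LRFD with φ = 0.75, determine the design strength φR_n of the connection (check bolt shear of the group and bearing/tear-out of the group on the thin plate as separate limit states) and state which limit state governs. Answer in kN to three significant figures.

Bolt shear: A_b = π·16²/4 = 201.1 mm²; R_n = 372 × 201.1 × 10 × 2 / 1000 = 1496 kN → 0.75 × 1496 = 1120 kN.
Bearing (1.2 l_c t F_u ≤ 2.4 d t F_u): upper limit = 2.4·16·16·400 / 1000 = 245.8 kN.
  Edge l_c = 35 − 18/2 = 26 → r_n = 199.7 kN; interior l_c = 65 − 18 = 47 → r_n = 245.8 kN.
  R_n,bearing = 2·199.7 + 8·245.8 = 2365 kN → 0.75 × 2365 = 1770 kN.
Bolt shear governs: 1120 kN.

1120 kN (bolt shear governs)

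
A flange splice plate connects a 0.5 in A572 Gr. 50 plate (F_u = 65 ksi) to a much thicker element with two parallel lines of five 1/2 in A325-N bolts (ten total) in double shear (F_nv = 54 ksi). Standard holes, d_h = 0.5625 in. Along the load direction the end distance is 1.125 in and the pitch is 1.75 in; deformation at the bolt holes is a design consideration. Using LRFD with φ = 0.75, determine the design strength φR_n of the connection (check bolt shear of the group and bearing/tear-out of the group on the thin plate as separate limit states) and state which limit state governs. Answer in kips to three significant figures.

159 kips (bolt shear governs)

Bolt shear: A_b = π·0.5²/4 = 0.1963 in²; R_n = 54 × 0.1963 × 10 × 2 = 212.1 kips → 0.75 × 212.1 = 159 kips.
Bearing (1.2 l_c t F_u ≤ 2.4 d t F_u): upper limit = 2.4·0.5·0.5·65 = 39 kips.
  Edge l_c = 1.125 − 0.5625/2 = 0.8438 → r_n = 32.91 kips; interior l_c = 1.75 − 0.5625 = 1.188 → r_n = 39 kips.
  R_n,bearing = 2·32.91 + 8·39 = 377.8 kips → 0.75 × 377.8 = 283 kips.
Bolt shear governs: 159 kips.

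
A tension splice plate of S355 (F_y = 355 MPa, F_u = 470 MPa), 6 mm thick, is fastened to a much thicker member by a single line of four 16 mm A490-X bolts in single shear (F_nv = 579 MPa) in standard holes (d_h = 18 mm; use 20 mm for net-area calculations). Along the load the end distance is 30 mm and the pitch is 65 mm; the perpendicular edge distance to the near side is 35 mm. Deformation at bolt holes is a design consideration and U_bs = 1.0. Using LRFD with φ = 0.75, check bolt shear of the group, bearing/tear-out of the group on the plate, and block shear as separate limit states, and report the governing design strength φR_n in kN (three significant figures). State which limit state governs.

250 kN (block shear governs)

Bolt shear: A_b = π·16²/4 = 201.1 mm²; R_n = 579 × 201.1 × 4 × 1 / 1000 = 465.7 kN → 0.75 × 465.7 = 349 kN.
Bearing: edge l_c = 21, r_n = 71.06 kN; interior l_c = 47, r_n = 108.3 kN; R_n = 71.06 + 3·108.3 = 395.9 kN → 297 kN.
Block shear: A_gv = 1350, A_nv = 930, A_nt = 150 mm²; R_n = min(0.6F_uA_nv, 0.6F_yA_gv) + U_bs·F_u·A_nt = 332.8 kN → 250 kN.
Block shear governs: 250 kN.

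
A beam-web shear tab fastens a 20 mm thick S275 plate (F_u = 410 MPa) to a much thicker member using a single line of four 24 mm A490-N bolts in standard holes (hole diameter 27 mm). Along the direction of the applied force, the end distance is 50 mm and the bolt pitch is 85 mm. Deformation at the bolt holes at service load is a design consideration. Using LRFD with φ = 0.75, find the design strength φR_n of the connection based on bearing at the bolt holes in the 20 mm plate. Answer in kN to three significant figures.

Per bolt r_n = 1.2 l_c t F_u ≤ 2.4 d t F_u; upper limit = 2.4 × 24 × 20 × 410 / 1000 = 472.3 kN.
Edge bolt: l_c = 50 − 27/2 = 36.5 mm → 1.2 × 36.5 × 20 × 410 / 1000 = 359.2 → r_n = 359.2 kN.
Interior bolts: l_c = 85 − 27 = 58 mm → 1.2 × 58 × 20 × 410 / 1000 = 570.7 → r_n = 472.3 kN.
R_n = 1 × 359.2 + 3 × 472.3 = 1776 kN.
Design strength φR_n = 0.75 × 1776 = 1330 kN.

1330 kN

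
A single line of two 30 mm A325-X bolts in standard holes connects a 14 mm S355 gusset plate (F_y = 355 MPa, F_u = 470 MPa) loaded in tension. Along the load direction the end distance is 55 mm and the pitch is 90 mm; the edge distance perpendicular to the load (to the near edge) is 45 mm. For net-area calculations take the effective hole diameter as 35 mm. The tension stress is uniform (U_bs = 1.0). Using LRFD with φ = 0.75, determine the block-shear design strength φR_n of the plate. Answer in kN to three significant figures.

410 kN

Shear plane L_v = 55 + 1·90 = 145 mm; A_gv = 145 × 14 = 2030 mm².
A_nv = (145 − 1.5·35) × 14 = 1295 mm².
A_nt = (45 − 0.5·35) × 14 = 385 mm².
0.6 F_u A_nv = 365.2 kN; 0.6 F_y A_gv = 432.4 kN → shear rupture governs the shear term.
R_n = 365.2 + 1.0 × 470 × 385 / 1000 = 546.1 kN.
Design strength φR_n = 0.75 × 546.1 = 410 kN.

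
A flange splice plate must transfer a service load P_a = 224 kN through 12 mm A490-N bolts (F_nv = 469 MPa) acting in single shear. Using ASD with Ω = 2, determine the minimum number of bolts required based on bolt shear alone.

9 bolts

A_b = π·12²/4 = 113.1 mm².
Per-bolt allowable strength R_n/Ω = 469 × 113.1 × 1 / 1000 / 2 = 26.52 kN.
n ≥ 224 / 26.52 = 8.446 → use 9 bolts.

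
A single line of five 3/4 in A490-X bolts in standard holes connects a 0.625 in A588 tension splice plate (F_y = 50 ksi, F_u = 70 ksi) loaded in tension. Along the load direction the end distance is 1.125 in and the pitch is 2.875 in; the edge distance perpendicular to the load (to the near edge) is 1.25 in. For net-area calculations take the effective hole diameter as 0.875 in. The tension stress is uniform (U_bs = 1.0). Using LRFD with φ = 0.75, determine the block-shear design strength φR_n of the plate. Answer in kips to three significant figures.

198 kips

Shear plane L_v = 1.125 + 4·2.875 = 12.62 in; A_gv = 12.62 × 0.625 = 7.891 in².
A_nv = (12.62 − 4.5·0.875) × 0.625 = 5.43 in².
A_nt = (1.25 − 0.5·0.875) × 0.625 = 0.5078 in².
0.6 F_u A_nv = 228 kips; 0.6 F_y A_gv = 236.7 kips → shear rupture governs the shear term.
R_n = 228 + 1.0 × 70 × 0.5078 = 263.6 kips.
Design strength φR_n = 0.75 × 263.6 = 198 kips.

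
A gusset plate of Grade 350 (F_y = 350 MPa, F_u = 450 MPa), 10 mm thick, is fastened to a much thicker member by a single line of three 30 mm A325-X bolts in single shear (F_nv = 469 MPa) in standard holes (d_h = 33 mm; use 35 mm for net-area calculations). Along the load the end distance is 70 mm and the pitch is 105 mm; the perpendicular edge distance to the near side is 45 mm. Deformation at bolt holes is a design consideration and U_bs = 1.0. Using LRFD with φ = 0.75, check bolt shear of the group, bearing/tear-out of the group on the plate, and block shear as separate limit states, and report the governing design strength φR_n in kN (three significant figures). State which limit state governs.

Bolt shear: A_b = π·30²/4 = 706.9 mm²; R_n = 469 × 706.9 × 3 × 1 / 1000 = 994.5 kN → 0.75 × 994.5 = 746 kN.
Bearing: edge l_c = 53.5, r_n = 288.9 kN; interior l_c = 72, r_n = 324 kN; R_n = 288.9 + 2·324 = 936.9 kN → 703 kN.
Block shear: A_gv = 2800, A_nv = 1925, A_nt = 275 mm²; R_n = min(0.6F_uA_nv, 0.6F_yA_gv) + U_bs·F_u·A_nt = 643.5 kN → 483 kN.
Block shear governs: 483 kN.

483 kN (block shear governs)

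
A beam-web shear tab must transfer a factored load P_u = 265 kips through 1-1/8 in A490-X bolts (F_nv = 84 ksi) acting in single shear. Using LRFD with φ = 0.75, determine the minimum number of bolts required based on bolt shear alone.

A_b = π·1.125²/4 = 0.994 in².
Per-bolt design strength φR_n = 0.75 × 84 × 0.994 × 1 = 62.62 kips.
n ≥ 265 / 62.62 = 4.232 → use 5 bolts.

5 bolts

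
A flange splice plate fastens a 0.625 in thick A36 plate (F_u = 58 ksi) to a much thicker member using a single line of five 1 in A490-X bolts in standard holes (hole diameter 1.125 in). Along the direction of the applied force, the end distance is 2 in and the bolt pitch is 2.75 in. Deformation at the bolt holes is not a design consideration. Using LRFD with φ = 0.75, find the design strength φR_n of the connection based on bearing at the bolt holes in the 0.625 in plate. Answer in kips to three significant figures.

Per bolt r_n = 1.5 l_c t F_u ≤ 3.0 d t F_u; upper limit = 3.0 × 1 × 0.625 × 58 = 108.8 kips.
Edge bolt: l_c = 2 − 1.125/2 = 1.438 in → 1.5 × 1.438 × 0.625 × 58 = 78.16 → r_n = 78.16 kips.
Interior bolts: l_c = 2.75 − 1.125 = 1.625 in → 1.5 × 1.625 × 0.625 × 58 = 88.36 → r_n = 88.36 kips.
R_n = 1 × 78.16 + 4 × 88.36 = 431.6 kips.
Design strength φR_n = 0.75 × 431.6 = 324 kips.

324 kips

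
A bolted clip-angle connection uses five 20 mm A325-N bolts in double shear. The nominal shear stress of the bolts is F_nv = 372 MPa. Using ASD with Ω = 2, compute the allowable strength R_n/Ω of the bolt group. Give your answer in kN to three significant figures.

A_b = π × 20² / 4 = 314.2 mm².
R_n = F_nv · A_b · n · n_s = 372 × 314.2 × 5 × 2 / 1000 = 1169 kN.
Allowable strength R_n/Ω = 1169 / 2 = 584 kN.

584 kN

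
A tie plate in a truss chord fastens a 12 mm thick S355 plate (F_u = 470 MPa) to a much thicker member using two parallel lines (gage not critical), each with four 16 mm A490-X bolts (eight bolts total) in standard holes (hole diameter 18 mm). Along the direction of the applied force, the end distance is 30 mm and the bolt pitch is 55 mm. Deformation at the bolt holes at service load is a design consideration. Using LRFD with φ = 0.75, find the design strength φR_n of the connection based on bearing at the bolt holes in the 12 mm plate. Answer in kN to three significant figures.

1190 kN

Per bolt r_n = 1.2 l_c t F_u ≤ 2.4 d t F_u; upper limit = 2.4 × 16 × 12 × 470 / 1000 = 216.6 kN.
Edge bolt: l_c = 30 − 18/2 = 21 mm → 1.2 × 21 × 12 × 470 / 1000 = 142.1 → r_n = 142.1 kN.
Interior bolts: l_c = 55 − 18 = 37 mm → 1.2 × 37 × 12 × 470 / 1000 = 250.4 → r_n = 216.6 kN.
R_n = 2 × 142.1 + 6 × 216.6 = 1584 kN.
Design strength φR_n = 0.75 × 1584 = 1190 kN.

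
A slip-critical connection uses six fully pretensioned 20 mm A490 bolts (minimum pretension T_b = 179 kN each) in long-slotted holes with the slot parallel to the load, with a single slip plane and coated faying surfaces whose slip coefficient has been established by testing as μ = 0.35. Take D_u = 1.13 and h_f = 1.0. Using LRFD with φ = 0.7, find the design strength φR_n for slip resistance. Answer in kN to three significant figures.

R_n = μ · D_u · h_f · T_b · n_s · n_b = 0.35 × 1.13 × 1.0 × 179 × 1 × 6 = 424.8 kN.
Design strength φR_n = 0.7 × 424.8 = 297 kN.

297 kN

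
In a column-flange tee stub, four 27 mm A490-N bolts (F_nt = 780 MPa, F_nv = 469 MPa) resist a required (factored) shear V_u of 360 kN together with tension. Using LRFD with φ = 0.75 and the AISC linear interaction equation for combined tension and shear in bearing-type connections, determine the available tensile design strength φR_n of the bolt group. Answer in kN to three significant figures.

1140 kN

A_b = π·27²/4 = 572.6 mm²; f_rv = 360 × 1000 / (4 × 572.6) = 157.2 MPa.
F'_nt = 1.3 F_nt − (F_nt / φF_nv) f_rv = 1.3·780 − (780/(0.75·469))·157.2 = 665.4 MPa, capped at F_nt → F'_nt = 665.4 MPa.
R_n = F'_nt · A_b · n = 665.4 × 572.6 × 4 / 1000 = 1524 kN.
Design strength φR_n = 0.75 × 1524 = 1140 kN.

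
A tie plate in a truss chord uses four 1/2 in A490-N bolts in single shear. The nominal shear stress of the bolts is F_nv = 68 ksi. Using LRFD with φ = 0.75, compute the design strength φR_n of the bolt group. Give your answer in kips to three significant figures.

A_b = π × 0.5² / 4 = 0.1963 in².
R_n = F_nv · A_b · n · n_s = 68 × 0.1963 × 4 × 1 = 53.41 kips.
Design strength φR_n = 0.75 × 53.41 = 40.1 kips.

40.1 kips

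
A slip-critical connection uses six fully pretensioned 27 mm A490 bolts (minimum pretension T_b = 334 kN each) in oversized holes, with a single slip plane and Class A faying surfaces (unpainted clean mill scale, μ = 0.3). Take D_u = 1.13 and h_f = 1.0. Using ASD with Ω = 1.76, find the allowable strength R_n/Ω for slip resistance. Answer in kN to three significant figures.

386 kN

R_n = μ · D_u · h_f · T_b · n_s · n_b = 0.3 × 1.13 × 1.0 × 334 × 1 × 6 = 679.4 kN.
Allowable strength R_n/Ω = 679.4 / 1.76 = 386 kN.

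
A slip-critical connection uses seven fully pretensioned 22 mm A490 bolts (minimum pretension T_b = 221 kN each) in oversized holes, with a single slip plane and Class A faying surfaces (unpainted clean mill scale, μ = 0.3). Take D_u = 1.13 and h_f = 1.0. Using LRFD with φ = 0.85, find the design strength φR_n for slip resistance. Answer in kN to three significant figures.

446 kN

R_n = μ · D_u · h_f · T_b · n_s · n_b = 0.3 × 1.13 × 1.0 × 221 × 1 × 7 = 524.4 kN.
Design strength φR_n = 0.85 × 524.4 = 446 kN.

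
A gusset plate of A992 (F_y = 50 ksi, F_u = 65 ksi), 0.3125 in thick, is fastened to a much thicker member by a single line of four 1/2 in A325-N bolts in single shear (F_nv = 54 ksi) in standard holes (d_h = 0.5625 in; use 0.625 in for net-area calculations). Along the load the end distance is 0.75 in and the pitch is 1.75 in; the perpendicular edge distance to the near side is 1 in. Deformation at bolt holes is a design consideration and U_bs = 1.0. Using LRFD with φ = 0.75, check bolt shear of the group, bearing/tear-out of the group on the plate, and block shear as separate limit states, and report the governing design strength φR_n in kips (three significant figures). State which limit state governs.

31.8 kips (bolt shear governs)

Bolt shear: A_b = π·0.5²/4 = 0.1963 in²; R_n = 54 × 0.1963 × 4 × 1 = 42.41 kips → 0.75 × 42.41 = 31.8 kips.
Bearing: edge l_c = 0.4688, r_n = 11.43 kips; interior l_c = 1.188, r_n = 24.38 kips; R_n = 11.43 + 3·24.38 = 84.55 kips → 63.4 kips.
Block shear: A_gv = 1.875, A_nv = 1.191, A_nt = 0.2148 in²; R_n = min(0.6F_uA_nv, 0.6F_yA_gv) + U_bs·F_u·A_nt = 60.43 kips → 45.3 kips.
Bolt shear governs: 31.8 kips.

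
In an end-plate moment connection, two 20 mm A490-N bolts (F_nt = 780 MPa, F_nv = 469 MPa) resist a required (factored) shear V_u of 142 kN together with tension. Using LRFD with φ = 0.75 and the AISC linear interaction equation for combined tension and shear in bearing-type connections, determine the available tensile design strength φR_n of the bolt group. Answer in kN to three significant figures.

242 kN

A_b = π·20²/4 = 314.2 mm²; f_rv = 142 × 1000 / (2 × 314.2) = 226 MPa.
F'_nt = 1.3 F_nt − (F_nt / φF_nv) f_rv = 1.3·780 − (780/(0.75·469))·226 = 512.8 MPa, capped at F_nt → F'_nt = 512.8 MPa.
R_n = F'_nt · A_b · n = 512.8 × 314.2 × 2 / 1000 = 322.2 kN.
Design strength φR_n = 0.75 × 322.2 = 242 kN.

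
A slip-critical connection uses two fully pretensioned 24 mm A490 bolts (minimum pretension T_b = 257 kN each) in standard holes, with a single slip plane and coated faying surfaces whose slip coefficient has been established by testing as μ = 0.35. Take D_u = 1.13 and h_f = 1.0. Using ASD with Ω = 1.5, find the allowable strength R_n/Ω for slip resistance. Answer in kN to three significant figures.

136 kN

R_n = μ · D_u · h_f · T_b · n_s · n_b = 0.35 × 1.13 × 1.0 × 257 × 1 × 2 = 203.3 kN.
Allowable strength R_n/Ω = 203.3 / 1.5 = 136 kN.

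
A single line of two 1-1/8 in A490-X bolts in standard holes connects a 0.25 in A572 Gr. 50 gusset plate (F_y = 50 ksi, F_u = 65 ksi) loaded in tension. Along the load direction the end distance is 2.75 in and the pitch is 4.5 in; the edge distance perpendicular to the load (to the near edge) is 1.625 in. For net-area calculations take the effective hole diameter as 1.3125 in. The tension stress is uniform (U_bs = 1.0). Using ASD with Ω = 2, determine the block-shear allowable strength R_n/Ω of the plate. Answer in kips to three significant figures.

Shear plane L_v = 2.75 + 1·4.5 = 7.25 in; A_gv = 7.25 × 0.25 = 1.812 in².
A_nv = (7.25 − 1.5·1.3125) × 0.25 = 1.32 in².
A_nt = (1.625 − 0.5·1.3125) × 0.25 = 0.2422 in².
0.6 F_u A_nv = 51.49 kips; 0.6 F_y A_gv = 54.38 kips → shear rupture governs the shear term.
R_n = 51.49 + 1.0 × 65 × 0.2422 = 67.23 kips.
Allowable strength R_n/Ω = 67.23 / 2 = 33.6 kips.

33.6 kips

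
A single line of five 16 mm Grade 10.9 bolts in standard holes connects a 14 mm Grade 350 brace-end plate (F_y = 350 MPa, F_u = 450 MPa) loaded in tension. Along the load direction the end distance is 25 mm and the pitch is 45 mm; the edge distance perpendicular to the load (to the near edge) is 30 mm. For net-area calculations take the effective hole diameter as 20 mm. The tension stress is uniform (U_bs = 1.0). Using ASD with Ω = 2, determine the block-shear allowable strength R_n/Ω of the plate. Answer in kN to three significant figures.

280 kN

Shear plane L_v = 25 + 4·45 = 205 mm; A_gv = 205 × 14 = 2870 mm².
A_nv = (205 − 4.5·20) × 14 = 1610 mm².
A_nt = (30 − 0.5·20) × 14 = 280 mm².
0.6 F_u A_nv = 434.7 kN; 0.6 F_y A_gv = 602.7 kN → shear rupture governs the shear term.
R_n = 434.7 + 1.0 × 450 × 280 / 1000 = 560.7 kN.
Allowable strength R_n/Ω = 560.7 / 2 = 280 kN.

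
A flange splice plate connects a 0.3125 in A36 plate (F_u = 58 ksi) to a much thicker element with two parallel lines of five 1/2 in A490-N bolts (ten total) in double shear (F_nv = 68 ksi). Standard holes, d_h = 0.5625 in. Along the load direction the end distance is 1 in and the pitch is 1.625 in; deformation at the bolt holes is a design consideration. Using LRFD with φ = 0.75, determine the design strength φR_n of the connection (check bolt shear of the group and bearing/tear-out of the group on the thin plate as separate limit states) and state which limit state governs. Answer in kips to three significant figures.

Bolt shear: A_b = π·0.5²/4 = 0.1963 in²; R_n = 68 × 0.1963 × 10 × 2 = 267 kips → 0.75 × 267 = 200 kips.
Bearing (1.2 l_c t F_u ≤ 2.4 d t F_u): upper limit = 2.4·0.5·0.3125·58 = 21.75 kips.
  Edge l_c = 1 − 0.5625/2 = 0.7188 → r_n = 15.63 kips; interior l_c = 1.625 − 0.5625 = 1.062 → r_n = 21.75 kips.
  R_n,bearing = 2·15.63 + 8·21.75 = 205.3 kips → 0.75 × 205.3 = 154 kips.
Bearing governs: 154 kips.

154 kips (bearing governs)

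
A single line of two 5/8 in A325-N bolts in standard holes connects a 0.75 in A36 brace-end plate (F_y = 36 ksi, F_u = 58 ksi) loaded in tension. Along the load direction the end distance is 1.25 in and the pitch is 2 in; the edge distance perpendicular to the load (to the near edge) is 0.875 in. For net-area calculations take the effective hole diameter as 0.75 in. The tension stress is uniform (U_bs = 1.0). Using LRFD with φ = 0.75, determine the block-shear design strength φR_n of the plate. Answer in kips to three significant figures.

Shear plane L_v = 1.25 + 1·2 = 3.25 in; A_gv = 3.25 × 0.75 = 2.438 in².
A_nv = (3.25 − 1.5·0.75) × 0.75 = 1.594 in².
A_nt = (0.875 − 0.5·0.75) × 0.75 = 0.375 in².
0.6 F_u A_nv = 55.46 kips; 0.6 F_y A_gv = 52.65 kips → shear yielding governs the shear term.
R_n = 52.65 + 1.0 × 58 × 0.375 = 74.4 kips.
Design strength φR_n = 0.75 × 74.4 = 55.8 kips.

55.8 kips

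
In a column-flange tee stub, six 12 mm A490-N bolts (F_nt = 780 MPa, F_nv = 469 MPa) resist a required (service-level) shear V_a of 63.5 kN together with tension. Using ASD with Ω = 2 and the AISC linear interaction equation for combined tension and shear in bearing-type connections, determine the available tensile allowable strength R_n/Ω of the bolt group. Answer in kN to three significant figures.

A_b = π·12²/4 = 113.1 mm²; f_rv = 63.5 × 1000 / (6 × 113.1) = 93.58 MPa.
F'_nt = 1.3 F_nt − (Ω F_nt / F_nv) f_rv = 1.3·780 − (2·780/469)·93.58 = 702.7 MPa, capped at F_nt → F'_nt = 702.7 MPa.
R_n = F'_nt · A_b · n = 702.7 × 113.1 × 6 / 1000 = 476.9 kN.
Allowable strength R_n/Ω = 476.9 / 2 = 238 kN.

238 kN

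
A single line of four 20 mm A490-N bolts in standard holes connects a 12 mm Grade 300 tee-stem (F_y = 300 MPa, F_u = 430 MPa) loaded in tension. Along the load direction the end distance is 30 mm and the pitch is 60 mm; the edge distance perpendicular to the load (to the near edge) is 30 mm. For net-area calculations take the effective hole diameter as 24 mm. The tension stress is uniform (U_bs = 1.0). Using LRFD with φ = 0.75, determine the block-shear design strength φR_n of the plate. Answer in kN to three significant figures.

362 kN

Shear plane L_v = 30 + 3·60 = 210 mm; A_gv = 210 × 12 = 2520 mm².
A_nv = (210 − 3.5·24) × 12 = 1512 mm².
A_nt = (30 − 0.5·24) × 12 = 216 mm².
0.6 F_u A_nv = 390.1 kN; 0.6 F_y A_gv = 453.6 kN → shear rupture governs the shear term.
R_n = 390.1 + 1.0 × 430 × 216 / 1000 = 483 kN.
Design strength φR_n = 0.75 × 483 = 362 kN.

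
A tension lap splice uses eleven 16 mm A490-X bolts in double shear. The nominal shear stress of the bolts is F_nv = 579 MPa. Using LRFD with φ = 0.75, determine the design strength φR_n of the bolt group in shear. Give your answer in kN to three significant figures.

1920 kN

A_b = π × 16² / 4 = 201.1 mm².
R_n = F_nv · A_b · n · n_s = 579 × 201.1 × 11 × 2 / 1000 = 2561 kN.
Design strength φR_n = 0.75 × 2561 = 1920 kN.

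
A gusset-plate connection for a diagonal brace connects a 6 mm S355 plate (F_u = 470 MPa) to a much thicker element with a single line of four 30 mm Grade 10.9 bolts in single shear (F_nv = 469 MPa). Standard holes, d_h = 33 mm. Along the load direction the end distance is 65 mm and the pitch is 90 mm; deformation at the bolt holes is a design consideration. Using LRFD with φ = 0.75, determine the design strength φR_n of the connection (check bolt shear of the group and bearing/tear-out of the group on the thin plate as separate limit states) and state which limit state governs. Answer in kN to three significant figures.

557 kN (bearing governs)

Bolt shear: A_b = π·30²/4 = 706.9 mm²; R_n = 469 × 706.9 × 4 × 1 / 1000 = 1326 kN → 0.75 × 1326 = 995 kN.
Bearing (1.2 l_c t F_u ≤ 2.4 d t F_u): upper limit = 2.4·30·6·470 / 1000 = 203 kN.
  Edge l_c = 65 − 33/2 = 48.5 → r_n = 164.1 kN; interior l_c = 90 − 33 = 57 → r_n = 192.9 kN.
  R_n,bearing = 1·164.1 + 3·192.9 = 742.8 kN → 0.75 × 742.8 = 557 kN.
Bearing governs: 557 kN.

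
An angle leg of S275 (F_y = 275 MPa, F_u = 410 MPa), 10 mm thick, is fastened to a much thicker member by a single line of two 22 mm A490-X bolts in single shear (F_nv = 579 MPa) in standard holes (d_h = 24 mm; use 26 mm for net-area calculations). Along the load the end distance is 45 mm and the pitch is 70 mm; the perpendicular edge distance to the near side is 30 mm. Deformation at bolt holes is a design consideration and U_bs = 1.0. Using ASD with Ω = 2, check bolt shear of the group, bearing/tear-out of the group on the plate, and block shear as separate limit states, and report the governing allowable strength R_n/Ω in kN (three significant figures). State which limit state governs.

Bolt shear: A_b = π·22²/4 = 380.1 mm²; R_n = 579 × 380.1 × 2 × 1 / 1000 = 440.2 kN → 440.2 / 2 = 220 kN.
Bearing: edge l_c = 33, r_n = 162.4 kN; interior l_c = 46, r_n = 216.5 kN; R_n = 162.4 + 1·216.5 = 378.8 kN → 189 kN.
Block shear: A_gv = 1150, A_nv = 760, A_nt = 170 mm²; R_n = min(0.6F_uA_nv, 0.6F_yA_gv) + U_bs·F_u·A_nt = 256.7 kN → 128 kN.
Block shear governs: 128 kN.

128 kN (block shear governs)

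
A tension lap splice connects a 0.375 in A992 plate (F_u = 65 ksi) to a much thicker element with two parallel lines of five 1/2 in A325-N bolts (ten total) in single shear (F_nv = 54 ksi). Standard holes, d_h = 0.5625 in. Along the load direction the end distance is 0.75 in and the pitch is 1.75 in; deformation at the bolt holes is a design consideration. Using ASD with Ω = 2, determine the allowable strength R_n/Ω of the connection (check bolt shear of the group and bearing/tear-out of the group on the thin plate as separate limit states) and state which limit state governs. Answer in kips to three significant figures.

53 kips (bolt shear governs)

Bolt shear: A_b = π·0.5²/4 = 0.1963 in²; R_n = 54 × 0.1963 × 10 × 1 = 106 kips → 106 / 2 = 53 kips.
Bearing (1.2 l_c t F_u ≤ 2.4 d t F_u): upper limit = 2.4·0.5·0.375·65 = 29.25 kips.
  Edge l_c = 0.75 − 0.5625/2 = 0.4688 → r_n = 13.71 kips; interior l_c = 1.75 − 0.5625 = 1.188 → r_n = 29.25 kips.
  R_n,bearing = 2·13.71 + 8·29.25 = 261.4 kips → 261.4 / 2 = 131 kips.
Bolt shear governs: 53 kips.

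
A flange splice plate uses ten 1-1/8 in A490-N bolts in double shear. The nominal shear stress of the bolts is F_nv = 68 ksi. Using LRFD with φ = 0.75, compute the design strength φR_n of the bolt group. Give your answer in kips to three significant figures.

1010 kips

A_b = π × 1.125² / 4 = 0.994 in².
R_n = F_nv · A_b · n · n_s = 68 × 0.994 × 10 × 2 = 1352 kips.
Design strength φR_n = 0.75 × 1352 = 1010 kips.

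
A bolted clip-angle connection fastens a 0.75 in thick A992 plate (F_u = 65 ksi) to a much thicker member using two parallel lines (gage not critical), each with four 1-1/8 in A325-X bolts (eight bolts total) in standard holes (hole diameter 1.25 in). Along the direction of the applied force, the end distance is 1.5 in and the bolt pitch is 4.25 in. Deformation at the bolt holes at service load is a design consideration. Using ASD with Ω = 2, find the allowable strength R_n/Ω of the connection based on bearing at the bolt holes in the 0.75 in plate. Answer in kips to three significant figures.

446 kips

Per bolt r_n = 1.2 l_c t F_u ≤ 2.4 d t F_u; upper limit = 2.4 × 1.125 × 0.75 × 65 = 131.6 kips.
Edge bolt: l_c = 1.5 − 1.25/2 = 0.875 in → 1.2 × 0.875 × 0.75 × 65 = 51.19 → r_n = 51.19 kips.
Interior bolts: l_c = 4.25 − 1.25 = 3 in → 1.2 × 3 × 0.75 × 65 = 175.5 → r_n = 131.6 kips.
R_n = 2 × 51.19 + 6 × 131.6 = 892.1 kips.
Allowable strength R_n/Ω = 892.1 / 2 = 446 kips.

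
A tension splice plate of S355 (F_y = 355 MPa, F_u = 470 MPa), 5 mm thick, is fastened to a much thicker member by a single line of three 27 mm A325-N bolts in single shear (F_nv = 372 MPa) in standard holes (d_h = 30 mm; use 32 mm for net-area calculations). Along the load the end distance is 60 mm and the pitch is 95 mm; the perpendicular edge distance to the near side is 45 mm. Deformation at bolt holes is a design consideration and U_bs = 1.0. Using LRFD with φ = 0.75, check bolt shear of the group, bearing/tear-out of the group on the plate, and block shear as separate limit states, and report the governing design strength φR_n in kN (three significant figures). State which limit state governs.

231 kN (block shear governs)

Bolt shear: A_b = π·27²/4 = 572.6 mm²; R_n = 372 × 572.6 × 3 × 1 / 1000 = 639 kN → 0.75 × 639 = 479 kN.
Bearing: edge l_c = 45, r_n = 126.9 kN; interior l_c = 65, r_n = 152.3 kN; R_n = 126.9 + 2·152.3 = 431.5 kN → 324 kN.
Block shear: A_gv = 1250, A_nv = 850, A_nt = 145 mm²; R_n = min(0.6F_uA_nv, 0.6F_yA_gv) + U_bs·F_u·A_nt = 307.9 kN → 231 kN.
Block shear governs: 231 kN.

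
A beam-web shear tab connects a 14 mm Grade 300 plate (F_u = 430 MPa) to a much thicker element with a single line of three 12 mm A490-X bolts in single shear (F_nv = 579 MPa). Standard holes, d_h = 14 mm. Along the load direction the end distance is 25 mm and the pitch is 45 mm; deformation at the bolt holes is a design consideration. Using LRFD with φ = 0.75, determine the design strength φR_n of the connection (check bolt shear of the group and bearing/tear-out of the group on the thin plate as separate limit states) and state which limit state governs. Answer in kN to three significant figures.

147 kN (bolt shear governs)

Bolt shear: A_b = π·12²/4 = 113.1 mm²; R_n = 579 × 113.1 × 3 × 1 / 1000 = 196.5 kN → 0.75 × 196.5 = 147 kN.
Bearing (1.2 l_c t F_u ≤ 2.4 d t F_u): upper limit = 2.4·12·14·430 / 1000 = 173.4 kN.
  Edge l_c = 25 − 14/2 = 18 → r_n = 130 kN; interior l_c = 45 − 14 = 31 → r_n = 173.4 kN.
  R_n,bearing = 1·130 + 2·173.4 = 476.8 kN → 0.75 × 476.8 = 358 kN.
Bolt shear governs: 147 kN.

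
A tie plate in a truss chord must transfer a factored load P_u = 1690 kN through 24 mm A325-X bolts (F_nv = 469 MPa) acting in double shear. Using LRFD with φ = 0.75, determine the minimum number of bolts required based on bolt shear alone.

6 bolts

A_b = π·24²/4 = 452.4 mm².
Per-bolt design strength φR_n = 0.75 × 469 × 452.4 × 2 / 1000 = 318.3 kN.
n ≥ 1690 / 318.3 = 5.31 → use 6 bolts.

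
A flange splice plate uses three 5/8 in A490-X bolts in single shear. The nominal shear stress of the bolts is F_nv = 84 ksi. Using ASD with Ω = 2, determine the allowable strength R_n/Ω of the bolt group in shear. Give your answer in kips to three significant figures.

38.7 kips

A_b = π × 0.625² / 4 = 0.3068 in².
R_n = F_nv · A_b · n · n_s = 84 × 0.3068 × 3 × 1 = 77.31 kips.
Allowable strength R_n/Ω = 77.31 / 2 = 38.7 kips.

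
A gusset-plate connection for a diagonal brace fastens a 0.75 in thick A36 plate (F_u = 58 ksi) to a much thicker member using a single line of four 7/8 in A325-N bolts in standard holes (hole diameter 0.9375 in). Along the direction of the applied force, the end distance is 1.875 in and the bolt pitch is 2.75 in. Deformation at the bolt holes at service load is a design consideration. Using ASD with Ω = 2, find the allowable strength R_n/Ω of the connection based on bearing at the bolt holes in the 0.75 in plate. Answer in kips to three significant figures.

174 kips

Per bolt r_n = 1.2 l_c t F_u ≤ 2.4 d t F_u; upper limit = 2.4 × 0.875 × 0.75 × 58 = 91.35 kips.
Edge bolt: l_c = 1.875 − 0.9375/2 = 1.406 in → 1.2 × 1.406 × 0.75 × 58 = 73.41 → r_n = 73.41 kips.
Interior bolts: l_c = 2.75 − 0.9375 = 1.812 in → 1.2 × 1.812 × 0.75 × 58 = 94.61 → r_n = 91.35 kips.
R_n = 1 × 73.41 + 3 × 91.35 = 347.5 kips.
Allowable strength R_n/Ω = 347.5 / 2 = 174 kips.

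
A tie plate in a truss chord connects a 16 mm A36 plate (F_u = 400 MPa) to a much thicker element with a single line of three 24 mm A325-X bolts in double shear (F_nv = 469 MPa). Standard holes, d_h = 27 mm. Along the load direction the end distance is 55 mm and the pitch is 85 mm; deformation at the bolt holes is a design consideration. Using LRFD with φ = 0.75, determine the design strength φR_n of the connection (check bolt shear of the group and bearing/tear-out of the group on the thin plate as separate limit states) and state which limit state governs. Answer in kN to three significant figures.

Bolt shear: A_b = π·24²/4 = 452.4 mm²; R_n = 469 × 452.4 × 3 × 2 / 1000 = 1273 kN → 0.75 × 1273 = 955 kN.
Bearing (1.2 l_c t F_u ≤ 2.4 d t F_u): upper limit = 2.4·24·16·400 / 1000 = 368.6 kN.
  Edge l_c = 55 − 27/2 = 41.5 → r_n = 318.7 kN; interior l_c = 85 − 27 = 58 → r_n = 368.6 kN.
  R_n,bearing = 1·318.7 + 2·368.6 = 1056 kN → 0.75 × 1056 = 792 kN.
Bearing governs: 792 kN.

792 kN (bearing governs)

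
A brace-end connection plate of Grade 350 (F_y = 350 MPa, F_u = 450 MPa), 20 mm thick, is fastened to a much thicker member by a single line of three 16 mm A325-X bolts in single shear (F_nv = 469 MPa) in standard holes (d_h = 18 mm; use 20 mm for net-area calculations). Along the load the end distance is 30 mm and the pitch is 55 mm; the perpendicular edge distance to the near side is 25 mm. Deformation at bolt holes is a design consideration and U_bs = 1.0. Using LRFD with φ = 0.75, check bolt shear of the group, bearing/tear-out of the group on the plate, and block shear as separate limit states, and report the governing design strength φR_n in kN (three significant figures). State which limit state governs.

Bolt shear: A_b = π·16²/4 = 201.1 mm²; R_n = 469 × 201.1 × 3 × 1 / 1000 = 282.9 kN → 0.75 × 282.9 = 212 kN.
Bearing: edge l_c = 21, r_n = 226.8 kN; interior l_c = 37, r_n = 345.6 kN; R_n = 226.8 + 2·345.6 = 918 kN → 688 kN.
Block shear: A_gv = 2800, A_nv = 1800, A_nt = 300 mm²; R_n = min(0.6F_uA_nv, 0.6F_yA_gv) + U_bs·F_u·A_nt = 621 kN → 466 kN.
Bolt shear governs: 212 kN.

212 kN (bolt shear governs)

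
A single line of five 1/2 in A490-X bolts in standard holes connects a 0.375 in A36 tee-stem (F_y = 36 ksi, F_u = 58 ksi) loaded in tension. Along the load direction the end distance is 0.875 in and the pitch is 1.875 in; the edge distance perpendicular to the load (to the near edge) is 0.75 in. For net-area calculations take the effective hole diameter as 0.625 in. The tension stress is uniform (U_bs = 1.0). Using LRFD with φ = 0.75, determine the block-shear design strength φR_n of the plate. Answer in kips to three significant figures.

58 kips

Shear plane L_v = 0.875 + 4·1.875 = 8.375 in; A_gv = 8.375 × 0.375 = 3.141 in².
A_nv = (8.375 − 4.5·0.625) × 0.375 = 2.086 in².
A_nt = (0.75 − 0.5·0.625) × 0.375 = 0.1641 in².
0.6 F_u A_nv = 72.59 kips; 0.6 F_y A_gv = 67.84 kips → shear yielding governs the shear term.
R_n = 67.84 + 1.0 × 58 × 0.1641 = 77.35 kips.
Design strength φR_n = 0.75 × 77.35 = 58 kips.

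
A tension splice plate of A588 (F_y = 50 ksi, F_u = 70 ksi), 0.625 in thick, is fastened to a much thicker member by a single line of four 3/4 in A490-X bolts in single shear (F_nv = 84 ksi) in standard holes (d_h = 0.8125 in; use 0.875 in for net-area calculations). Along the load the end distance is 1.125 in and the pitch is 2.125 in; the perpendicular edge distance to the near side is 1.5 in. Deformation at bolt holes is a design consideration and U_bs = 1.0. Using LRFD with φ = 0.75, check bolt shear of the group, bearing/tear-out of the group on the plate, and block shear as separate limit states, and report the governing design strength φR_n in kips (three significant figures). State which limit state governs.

111 kips (bolt shear governs)

Bolt shear: A_b = π·0.75²/4 = 0.4418 in²; R_n = 84 × 0.4418 × 4 × 1 = 148.4 kips → 0.75 × 148.4 = 111 kips.
Bearing: edge l_c = 0.7188, r_n = 37.73 kips; interior l_c = 1.312, r_n = 68.91 kips; R_n = 37.73 + 3·68.91 = 244.5 kips → 183 kips.
Block shear: A_gv = 4.688, A_nv = 2.773, A_nt = 0.6641 in²; R_n = min(0.6F_uA_nv, 0.6F_yA_gv) + U_bs·F_u·A_nt = 163 kips → 122 kips.
Bolt shear governs: 111 kips.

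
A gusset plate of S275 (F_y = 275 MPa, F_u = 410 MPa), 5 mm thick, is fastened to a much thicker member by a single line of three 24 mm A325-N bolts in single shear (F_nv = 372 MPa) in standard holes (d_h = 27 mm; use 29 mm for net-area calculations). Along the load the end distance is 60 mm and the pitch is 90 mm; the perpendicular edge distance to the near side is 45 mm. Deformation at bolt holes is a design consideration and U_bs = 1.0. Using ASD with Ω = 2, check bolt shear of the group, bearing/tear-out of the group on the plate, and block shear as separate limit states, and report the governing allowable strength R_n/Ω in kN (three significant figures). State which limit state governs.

Bolt shear: A_b = π·24²/4 = 452.4 mm²; R_n = 372 × 452.4 × 3 × 1 / 1000 = 504.9 kN → 504.9 / 2 = 252 kN.
Bearing: edge l_c = 46.5, r_n = 114.4 kN; interior l_c = 63, r_n = 118.1 kN; R_n = 114.4 + 2·118.1 = 350.6 kN → 175 kN.
Block shear: A_gv = 1200, A_nv = 837.5, A_nt = 152.5 mm²; R_n = min(0.6F_uA_nv, 0.6F_yA_gv) + U_bs·F_u·A_nt = 260.5 kN → 130 kN.
Block shear governs: 130 kN.

130 kN (block shear governs)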